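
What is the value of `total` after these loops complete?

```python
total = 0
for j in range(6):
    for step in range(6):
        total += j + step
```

Sum of all j+step for j,step in 6x6
`total` takes the values: 0 → 1 → 3 → 6 → 10 → 15 → 16 → 18 → 21 → 25 → 30 → 36 → 38 → 41 → 45 → 50 → 56 → 63 → 66 → 70 → 75 → 81 → 88 → 96 → 100 → 105 → 111 → 118 → 126 → 135 → 140 → 146 → 153 → 161 → 170 → 180

Answer: 180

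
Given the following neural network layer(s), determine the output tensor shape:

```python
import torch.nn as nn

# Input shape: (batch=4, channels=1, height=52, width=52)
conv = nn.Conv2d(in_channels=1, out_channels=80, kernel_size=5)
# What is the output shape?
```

Input: (4, 1, 52, 52) -> Output: (4, 80, 48, 48)

Answer: (4, 80, 48, 48)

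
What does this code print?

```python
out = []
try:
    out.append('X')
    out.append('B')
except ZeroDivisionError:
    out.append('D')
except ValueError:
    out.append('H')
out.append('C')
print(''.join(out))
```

Execution trace: 'X' (try body) → 'B' (try body, no exception) → 'C' (after the try/except). Output: XBC

Answer: XBC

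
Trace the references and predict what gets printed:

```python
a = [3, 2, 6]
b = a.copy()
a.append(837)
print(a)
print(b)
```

Key concept: list.copy() creates independent copy.
Step by step:
`a = [3, 2, 6]` → a = [3, 2, 6]
`b = a.copy()` → b = [3, 2, 6]
`a.append(837)` → a = [3, 2, 6, 837]
`print(a)` → prints [3, 2, 6, 837]
`print(b)` → prints [3, 2, 6]

Answer:
[3, 2, 6, 837]
[3, 2, 6]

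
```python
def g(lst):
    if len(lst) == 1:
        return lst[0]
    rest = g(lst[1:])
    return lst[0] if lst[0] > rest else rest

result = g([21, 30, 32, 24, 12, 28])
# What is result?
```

Recursive max over [21, 30, 32, 24, 12, 28] = 32

Answer: 32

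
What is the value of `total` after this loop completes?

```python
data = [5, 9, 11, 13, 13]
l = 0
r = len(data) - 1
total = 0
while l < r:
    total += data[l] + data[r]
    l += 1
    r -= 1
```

Sum of pairs from ends
`total` takes the values: 0 → 18 → 40

Answer: 40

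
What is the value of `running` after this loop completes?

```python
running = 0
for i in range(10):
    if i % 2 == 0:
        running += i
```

Sum of even numbers 0 to 9
`running` takes the values: 0 → 2 → 6 → 12 → 20

Answer: 20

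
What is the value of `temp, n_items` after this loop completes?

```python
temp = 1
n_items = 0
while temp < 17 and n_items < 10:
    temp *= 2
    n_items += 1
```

Double until >= 17 or 10 iterations
`temp, n_items` takes the values: (1, 0) → (2, 0) → (2, 1) → (4, 1) → (4, 2) → (8, 2) → (8, 3) → (16, 3) → (16, 4) → (32, 4) → (32, 5)

Answer: 32, 5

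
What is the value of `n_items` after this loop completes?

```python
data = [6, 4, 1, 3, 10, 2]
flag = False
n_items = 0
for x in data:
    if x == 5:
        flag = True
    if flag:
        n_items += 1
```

Count elements after first 5 in [6, 4, 1, 3, 10, 2]
`n_items` takes the values: 0

Answer: 0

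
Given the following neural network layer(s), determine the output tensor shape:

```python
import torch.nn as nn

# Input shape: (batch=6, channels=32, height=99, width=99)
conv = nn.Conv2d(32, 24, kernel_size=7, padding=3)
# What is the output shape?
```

Input: (6, 32, 99, 99) -> Output: (6, 24, 99, 99)

Answer: (6, 24, 99, 99)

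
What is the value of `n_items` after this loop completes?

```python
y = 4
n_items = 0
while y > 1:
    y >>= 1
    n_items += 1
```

Count right shifts until 1
`n_items` takes the values: 0 → 1 → 2

Answer: 2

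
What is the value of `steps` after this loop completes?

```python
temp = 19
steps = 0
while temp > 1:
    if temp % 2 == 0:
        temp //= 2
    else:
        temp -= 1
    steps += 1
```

Steps to reduce 19 to 1
`steps` takes the values: 0 → 1 → 2 → 3 → 4 → 5 → 6

Answer: 6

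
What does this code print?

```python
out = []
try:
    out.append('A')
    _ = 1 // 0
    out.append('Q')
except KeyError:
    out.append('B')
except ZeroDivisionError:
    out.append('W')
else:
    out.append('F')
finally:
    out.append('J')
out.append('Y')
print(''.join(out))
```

Execution trace: 'A' (try body) → 'W' (except ZeroDivisionError) → 'J' (finally) → 'Y' (after the try/except). Output: AWJY

Answer: AWJY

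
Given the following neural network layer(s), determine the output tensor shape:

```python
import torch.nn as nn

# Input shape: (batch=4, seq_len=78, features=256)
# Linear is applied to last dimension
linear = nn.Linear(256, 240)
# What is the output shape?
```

Input: (4, 78, 256) -> Output: (4, 78, 240)

Answer: (4, 78, 240)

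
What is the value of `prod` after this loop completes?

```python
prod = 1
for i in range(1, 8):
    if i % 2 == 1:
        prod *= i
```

Product of odd numbers 1 to 7
`prod` takes the values: 1 → 3 → 15 → 105

Answer: 105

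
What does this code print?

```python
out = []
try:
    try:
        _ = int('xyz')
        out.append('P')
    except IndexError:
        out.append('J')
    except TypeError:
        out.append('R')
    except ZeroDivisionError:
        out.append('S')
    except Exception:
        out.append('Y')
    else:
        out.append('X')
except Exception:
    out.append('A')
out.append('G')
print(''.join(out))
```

Execution trace: 'Y' (inner except Exception) → 'G' (after the try/except). Output: YG

Answer: YG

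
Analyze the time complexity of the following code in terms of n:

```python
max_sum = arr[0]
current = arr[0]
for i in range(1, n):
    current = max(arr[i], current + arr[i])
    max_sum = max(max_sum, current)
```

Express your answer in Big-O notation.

This is Kadane's algorithm for maximum subarray. Time complexity: O(n).

Answer: O(n)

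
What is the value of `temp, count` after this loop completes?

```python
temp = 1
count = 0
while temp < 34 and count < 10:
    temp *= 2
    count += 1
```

Double until >= 34 or 10 iterations
`temp, count` takes the values: (1, 0) → (2, 0) → (2, 1) → (4, 1) → (4, 2) → (8, 2) → (8, 3) → (16, 3) → (16, 4) → (32, 4) → (32, 5) → (64, 5) → (64, 6)

Answer: 64, 6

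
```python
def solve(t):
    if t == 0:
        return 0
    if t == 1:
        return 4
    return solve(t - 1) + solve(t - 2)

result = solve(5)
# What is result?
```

Build up from base cases: solve(0)=0, solve(1)=4, solve(2)=4, solve(3)=8, solve(4)=12, solve(5)=20

Answer: 20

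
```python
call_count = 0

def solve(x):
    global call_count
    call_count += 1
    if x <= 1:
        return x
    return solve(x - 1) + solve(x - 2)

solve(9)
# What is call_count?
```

Calls(x) = 1 + Calls(x-1) + Calls(x-2); Calls(0)=Calls(1)=1. For x=9 this gives 109.

Answer: 109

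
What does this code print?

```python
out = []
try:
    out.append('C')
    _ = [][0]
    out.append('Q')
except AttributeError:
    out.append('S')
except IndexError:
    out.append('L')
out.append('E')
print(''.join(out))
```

Execution trace: 'C' (try body) → 'L' (except IndexError) → 'E' (after the try/except). Output: CLE

Answer: CLE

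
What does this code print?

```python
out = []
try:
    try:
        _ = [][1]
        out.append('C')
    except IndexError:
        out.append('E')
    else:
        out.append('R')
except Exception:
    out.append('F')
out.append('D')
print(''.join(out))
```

Execution trace: 'E' (inner except IndexError) → 'D' (after the try/except). Output: ED

Answer: ED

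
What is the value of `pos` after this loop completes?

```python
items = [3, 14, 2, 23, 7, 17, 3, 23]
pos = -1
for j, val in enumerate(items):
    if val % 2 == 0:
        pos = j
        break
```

First even number index in [3, 14, 2, 23, 7, 17, 3, 23]
`pos` takes the values: -1 → 1

Answer: 1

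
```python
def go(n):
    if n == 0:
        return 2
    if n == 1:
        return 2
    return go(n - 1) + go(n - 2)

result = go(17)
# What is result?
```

Build up from base cases: go(0)=2, go(1)=2, go(2)=4, go(3)=6, go(4)=10, go(5)=16, go(6)=26, ..., go(17)=5168

Answer: 5168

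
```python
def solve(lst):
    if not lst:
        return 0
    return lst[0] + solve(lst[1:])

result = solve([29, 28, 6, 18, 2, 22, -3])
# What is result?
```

29 + 28 + 6 + 18 + 2 + 22 + (-3) + 0 = 102

Answer: 102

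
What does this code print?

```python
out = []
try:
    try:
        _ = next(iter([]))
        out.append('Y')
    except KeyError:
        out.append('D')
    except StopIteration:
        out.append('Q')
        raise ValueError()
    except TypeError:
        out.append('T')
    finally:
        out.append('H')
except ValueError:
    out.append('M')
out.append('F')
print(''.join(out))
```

Execution trace: 'Q' (inner except StopIteration) → 'H' (inner finally) → 'M' (outer except ValueError) → 'F' (after the try/except). Output: QHMF

Answer: QHMF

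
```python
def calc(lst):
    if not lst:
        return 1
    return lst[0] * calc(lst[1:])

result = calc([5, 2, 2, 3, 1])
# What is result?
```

Product over [5, 2, 2, 3, 1] = 5 * 2 * 2 * 3 * 1 = 60

Answer: 60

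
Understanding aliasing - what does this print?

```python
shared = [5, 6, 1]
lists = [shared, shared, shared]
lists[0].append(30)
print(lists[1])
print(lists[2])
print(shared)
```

Key concept: list of same reference.
Step by step:
`shared = [5, 6, 1]` → shared = [5, 6, 1]
`lists = [shared, shared, shared]` → lists = [[5, 6, 1], [5, 6, 1], [5, 6, 1]]
`lists[0].append(30)` → shared = [5, 6, 1, 30]; lists = [[5, 6, 1, 30], [5, 6, 1, 30], [5, 6, 1, 30]]
`print(lists[1])` → prints [5, 6, 1, 30]
`print(lists[2])` → prints [5, 6, 1, 30]
`print(shared)` → prints [5, 6, 1, 30]

Answer:
[5, 6, 1, 30]
[5, 6, 1, 30]
[5, 6, 1, 30]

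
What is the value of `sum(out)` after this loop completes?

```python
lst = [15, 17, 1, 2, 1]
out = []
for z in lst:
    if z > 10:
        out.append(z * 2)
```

Sum of doubled values > 10
`out` takes the values: [] → [30] → [30, 34]
So `sum(out)` = 64

Answer: 64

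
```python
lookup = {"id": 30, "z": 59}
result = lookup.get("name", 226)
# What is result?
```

Trace:
`lookup = {"id": 30, "z": 59}` → lookup = {'id': 30, 'z': 59}
`result = lookup.get("name", 226)` → result = 226
So result = 226

Answer: 226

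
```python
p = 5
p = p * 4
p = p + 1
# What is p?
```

Trace:
`p = 5` → p = 5
`p = p * 4` → p = 20
`p = p + 1` → p = 21
So p = 21

Answer: 21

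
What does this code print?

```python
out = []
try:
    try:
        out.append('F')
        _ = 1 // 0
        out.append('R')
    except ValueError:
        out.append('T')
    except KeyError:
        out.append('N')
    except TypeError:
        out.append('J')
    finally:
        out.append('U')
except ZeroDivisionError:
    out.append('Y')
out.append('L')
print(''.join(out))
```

Execution trace: 'F' (try body) → 'U' (finally) → 'Y' (outer except ZeroDivisionError) → 'L' (after the try/except). Output: FUYL

Answer: FUYL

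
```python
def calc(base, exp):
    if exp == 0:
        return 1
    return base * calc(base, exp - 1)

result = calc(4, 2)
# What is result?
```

calc(4, 2) = 4 * 4 = 16

Answer: 16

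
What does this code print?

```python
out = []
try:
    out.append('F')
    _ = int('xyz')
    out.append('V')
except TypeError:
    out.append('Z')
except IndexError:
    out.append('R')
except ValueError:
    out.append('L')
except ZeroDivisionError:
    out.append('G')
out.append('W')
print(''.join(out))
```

Execution trace: 'F' (try body) → 'L' (except ValueError) → 'W' (after the try/except). Output: FLW

Answer: FLW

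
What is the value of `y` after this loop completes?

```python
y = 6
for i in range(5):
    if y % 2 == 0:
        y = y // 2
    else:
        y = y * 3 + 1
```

Collatz-style transformation from 6
`y` takes the values: 6 → 3 → 10 → 5 → 16 → 8

Answer: 8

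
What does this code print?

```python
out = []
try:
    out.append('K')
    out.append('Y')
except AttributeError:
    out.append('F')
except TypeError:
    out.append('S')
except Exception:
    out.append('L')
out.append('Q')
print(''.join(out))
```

Execution trace: 'K' (try body) → 'Y' (try body, no exception) → 'Q' (after the try/except). Output: KYQ

Answer: KYQ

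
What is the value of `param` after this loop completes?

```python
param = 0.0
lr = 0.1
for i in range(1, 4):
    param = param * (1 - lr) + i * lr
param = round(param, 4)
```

Moving average with lr=0.1
`param` takes the values: 0.0 → 0.1 → 0.29 → 0.561

Answer: 0.561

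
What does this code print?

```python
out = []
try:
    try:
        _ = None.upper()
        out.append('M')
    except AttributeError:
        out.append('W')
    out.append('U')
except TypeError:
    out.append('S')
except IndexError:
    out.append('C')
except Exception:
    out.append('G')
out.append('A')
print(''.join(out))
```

Execution trace: 'W' (inner except AttributeError) → 'U' (try body, no exception) → 'A' (after the try/except). Output: WUA

Answer: WUA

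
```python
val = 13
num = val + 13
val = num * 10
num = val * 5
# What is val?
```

Trace:
`val = 13` → val = 13
`num = val + 13` → num = 26
`val = num * 10` → val = 260
`num = val * 5` → num = 1300
So val = 260

Answer: 260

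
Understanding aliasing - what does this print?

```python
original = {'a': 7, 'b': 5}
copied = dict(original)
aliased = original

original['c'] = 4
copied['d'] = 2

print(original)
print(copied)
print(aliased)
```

Key concept: dict() creates copy, assignment creates alias.
Step by step:
`original = {'a': 7, 'b': 5}` → original = {'a': 7, 'b': 5}
`copied = dict(original)` → copied = {'a': 7, 'b': 5}
`aliased = original` → aliased = {'a': 7, 'b': 5} (same object as original)
`original['c'] = 4` → original = {'a': 7, 'b': 5, 'c': 4} (same object as aliased); aliased = {'a': 7, 'b': 5, 'c': 4} (same object as original)
`copied['d'] = 2` → copied = {'a': 7, 'b': 5, 'd': 2}
`print(original)` → prints {'a': 7, 'b': 5, 'c': 4}
`print(copied)` → prints {'a': 7, 'b': 5, 'd': 2}
`print(aliased)` → prints {'a': 7, 'b': 5, 'c': 4}

Answer:
{'a': 7, 'b': 5, 'c': 4}
{'a': 7, 'b': 5, 'd': 2}
{'a': 7, 'b': 5, 'c': 4}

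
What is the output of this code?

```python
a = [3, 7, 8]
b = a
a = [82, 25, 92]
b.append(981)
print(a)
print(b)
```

Key concept: rebinding vs mutation: a is rebound to a new list, b still points at the original.
Step by step:
`a = [3, 7, 8]` → a = [3, 7, 8]
`b = a` → b = [3, 7, 8] (same object as a)
`a = [82, 25, 92]` → a = [82, 25, 92]
`b.append(981)` → b = [3, 7, 8, 981]
`print(a)` → prints [82, 25, 92]
`print(b)` → prints [3, 7, 8, 981]

Answer:
[82, 25, 92]
[3, 7, 8, 981]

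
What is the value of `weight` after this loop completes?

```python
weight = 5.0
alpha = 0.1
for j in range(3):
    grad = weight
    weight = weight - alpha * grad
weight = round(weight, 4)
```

Gradient descent: w = 5.0 * (1 - 0.1)^3
`weight` takes the values: 5.0 → 4.5 → 4.05 → 3.645

Answer: 3.645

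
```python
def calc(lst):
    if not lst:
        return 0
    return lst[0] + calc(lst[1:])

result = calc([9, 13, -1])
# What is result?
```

9 + 13 + (-1) + 0 = 21

Answer: 21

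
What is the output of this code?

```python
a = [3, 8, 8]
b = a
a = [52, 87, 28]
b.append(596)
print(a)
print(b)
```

Key concept: rebinding vs mutation: a is rebound to a new list, b still points at the original.
Step by step:
`a = [3, 8, 8]` → a = [3, 8, 8]
`b = a` → b = [3, 8, 8] (same object as a)
`a = [52, 87, 28]` → a = [52, 87, 28]
`b.append(596)` → b = [3, 8, 8, 596]
`print(a)` → prints [52, 87, 28]
`print(b)` → prints [3, 8, 8, 596]

Answer:
[52, 87, 28]
[3, 8, 8, 596]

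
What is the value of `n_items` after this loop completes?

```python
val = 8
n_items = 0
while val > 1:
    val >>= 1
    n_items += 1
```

Count right shifts until 1
`n_items` takes the values: 0 → 1 → 2 → 3

Answer: 3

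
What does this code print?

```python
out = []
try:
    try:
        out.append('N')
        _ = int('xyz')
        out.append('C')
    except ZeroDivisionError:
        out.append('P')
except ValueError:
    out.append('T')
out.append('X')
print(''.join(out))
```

Execution trace: 'N' (inner try body) → 'T' (outer except ValueError) → 'X' (after the try/except). Output: NTX

Answer: NTX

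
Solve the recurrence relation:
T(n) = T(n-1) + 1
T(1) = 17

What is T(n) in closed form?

Unrolling: T(n) = T(1) + 1·(n-1) = 17 + 1(n-1) = n + 16.

Answer: T(n) = n + 16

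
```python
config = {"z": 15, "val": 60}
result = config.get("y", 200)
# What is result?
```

Trace:
`config = {"z": 15, "val": 60}` → config = {'z': 15, 'val': 60}
`result = config.get("y", 200)` → result = 200
So result = 200

Answer: 200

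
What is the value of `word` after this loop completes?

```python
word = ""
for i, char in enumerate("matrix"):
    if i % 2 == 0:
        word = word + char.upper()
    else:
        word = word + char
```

Uppercase even positions in 'matrix'
`word` takes the values: "" → "M" → "Ma" → "MaT" → "MaTr" → "MaTrI" → "MaTrIx"

Answer: "MaTrIx"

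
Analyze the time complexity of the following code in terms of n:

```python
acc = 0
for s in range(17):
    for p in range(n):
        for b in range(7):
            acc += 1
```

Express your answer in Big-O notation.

Each loop level contributes: 1 × n × 1. Multiplying the contributions gives O(n).

Answer: O(n)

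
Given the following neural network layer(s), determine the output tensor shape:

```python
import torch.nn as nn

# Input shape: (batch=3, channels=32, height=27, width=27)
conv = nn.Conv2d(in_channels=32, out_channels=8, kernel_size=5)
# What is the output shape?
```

Input: (3, 32, 27, 27) -> Output: (3, 8, 23, 23)

Answer: (3, 8, 23, 23)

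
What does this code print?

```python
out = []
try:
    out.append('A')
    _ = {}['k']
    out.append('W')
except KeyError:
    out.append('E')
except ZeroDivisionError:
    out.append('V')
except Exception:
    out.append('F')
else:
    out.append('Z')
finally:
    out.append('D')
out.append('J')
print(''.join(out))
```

Execution trace: 'A' (try body) → 'E' (except KeyError) → 'D' (finally) → 'J' (after the try/except). Output: AEDJ

Answer: AEDJ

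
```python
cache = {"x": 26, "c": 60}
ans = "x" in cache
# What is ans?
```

Trace:
`cache = {"x": 26, "c": 60}` → cache = {'x': 26, 'c': 60}
`ans = "x" in cache` → ans = True
So ans = True

Answer: True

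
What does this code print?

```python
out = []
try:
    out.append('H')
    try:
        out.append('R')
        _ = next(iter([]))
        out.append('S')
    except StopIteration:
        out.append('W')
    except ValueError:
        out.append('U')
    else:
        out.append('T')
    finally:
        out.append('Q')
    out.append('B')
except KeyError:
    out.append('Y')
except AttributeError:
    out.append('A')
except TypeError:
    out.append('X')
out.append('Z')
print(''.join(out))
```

Execution trace: 'H' (try body) → 'R' (inner try body) → 'W' (inner except StopIteration) → 'Q' (inner finally) → 'B' (try body, no exception) → 'Z' (after the try/except). Output: HRWQBZ

Answer: HRWQBZ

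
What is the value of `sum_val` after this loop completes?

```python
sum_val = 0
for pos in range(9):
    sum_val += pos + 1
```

Start at 0, add 1 to 9 = 45
`sum_val` takes the values: 0 → 1 → 3 → 6 → 10 → 15 → 21 → 28 → 36 → 45

Answer: 45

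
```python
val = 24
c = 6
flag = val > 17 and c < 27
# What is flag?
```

Trace:
`val = 24` → val = 24
`c = 6` → c = 6
`flag = val > 17 and c < 27` → flag = True
So flag = True

Answer: True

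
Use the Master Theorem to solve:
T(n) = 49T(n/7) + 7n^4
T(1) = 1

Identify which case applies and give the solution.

a=49, b=7, f(n)=7n^4. log_7(49) = 2. Since c=4 > 2 and the regularity condition holds (49(n/7)^4 = (49/7^4)n^4 with 49/7^4 < 1), Case 3 applies: T(n) = Θ(f(n)) = O(n^4).

Answer: O(n^4) - Case 3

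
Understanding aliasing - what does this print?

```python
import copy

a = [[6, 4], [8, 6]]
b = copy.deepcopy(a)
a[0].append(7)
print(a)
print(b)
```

Key concept: deep copy is fully independent.
Step by step:
`a = [[6, 4], [8, 6]]` → a = [[6, 4], [8, 6]]
`b = copy.deepcopy(a)` → b = [[6, 4], [8, 6]]
`a[0].append(7)` → a = [[6, 4, 7], [8, 6]]
`print(a)` → prints [[6, 4, 7], [8, 6]]
`print(b)` → prints [[6, 4], [8, 6]]

Answer:
[[6, 4, 7], [8, 6]]
[[6, 4], [8, 6]]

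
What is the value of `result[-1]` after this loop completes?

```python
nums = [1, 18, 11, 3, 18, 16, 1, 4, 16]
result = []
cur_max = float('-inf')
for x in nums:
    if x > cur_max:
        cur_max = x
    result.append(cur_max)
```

Running max ends at 18
`result` takes the values: [] → [1] → [1, 18] → [1, 18, 18] → [1, 18, 18, 18] → [1, 18, 18, 18, 18] → [1, 18, 18, 18, 18, 18] → [1, 18, 18, 18, 18, 18, 18] → [1, 18, 18, 18, 18, 18, 18, 18] → [1, 18, 18, 18, 18, 18, 18, 18, 18]
So `result[-1]` = 18

Answer: 18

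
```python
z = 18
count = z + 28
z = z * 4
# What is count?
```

Trace:
`z = 18` → z = 18
`count = z + 28` → count = 46
`z = z * 4` → z = 72
So count = 46

Answer: 46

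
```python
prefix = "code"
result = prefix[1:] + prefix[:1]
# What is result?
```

Trace:
`prefix = "code"` → prefix = 'code'
`result = prefix[1:] + prefix[:1]` → result = 'odec'
So result = 'odec'

Answer: 'odec'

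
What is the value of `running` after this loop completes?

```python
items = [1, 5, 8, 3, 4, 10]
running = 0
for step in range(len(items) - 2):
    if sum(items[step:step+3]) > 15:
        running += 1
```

Count windows with sum > 15
`running` takes the values: 0 → 1 → 2

Answer: 2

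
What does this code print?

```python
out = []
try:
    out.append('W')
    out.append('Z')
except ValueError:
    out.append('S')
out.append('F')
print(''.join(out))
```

Execution trace: 'W' (try body) → 'Z' (try body, no exception) → 'F' (after the try/except). Output: WZF

Answer: WZF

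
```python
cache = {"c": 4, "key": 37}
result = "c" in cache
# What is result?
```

Trace:
`cache = {"c": 4, "key": 37}` → cache = {'c': 4, 'key': 37}
`result = "c" in cache` → result = True
So result = True

Answer: True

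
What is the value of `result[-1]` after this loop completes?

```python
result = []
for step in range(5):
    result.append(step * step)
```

Last element of squares 0 to 4
`result` takes the values: [] → [0] → [0, 1] → [0, 1, 4] → [0, 1, 4, 9] → [0, 1, 4, 9, 16]
So `result[-1]` = 16

Answer: 16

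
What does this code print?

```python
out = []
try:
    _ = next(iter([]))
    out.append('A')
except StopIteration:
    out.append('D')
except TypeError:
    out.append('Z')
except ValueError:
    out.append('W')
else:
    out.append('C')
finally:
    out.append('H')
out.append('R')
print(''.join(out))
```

Execution trace: 'D' (except StopIteration) → 'H' (finally) → 'R' (after the try/except). Output: DHR

Answer: DHR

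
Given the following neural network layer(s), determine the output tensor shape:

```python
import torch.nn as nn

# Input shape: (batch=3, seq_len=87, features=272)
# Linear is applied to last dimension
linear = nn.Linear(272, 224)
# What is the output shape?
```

Input: (3, 87, 272) -> Output: (3, 87, 224)

Answer: (3, 87, 224)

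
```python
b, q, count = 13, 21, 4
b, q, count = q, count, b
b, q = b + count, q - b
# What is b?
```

Trace:
`b, q, count = 13, 21, 4` → b = 13; q = 21; count = 4
`b, q, count = q, count, b` → b = 21; q = 4; count = 13
`b, q = b + count, q - b` → b = 34; q = -17
So b = 34

Answer: 34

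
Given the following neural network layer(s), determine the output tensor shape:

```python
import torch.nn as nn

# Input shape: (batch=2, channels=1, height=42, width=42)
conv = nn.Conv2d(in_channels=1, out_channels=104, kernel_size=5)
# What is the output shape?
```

Input: (2, 1, 42, 42) -> Output: (2, 104, 38, 38)

Answer: (2, 104, 38, 38)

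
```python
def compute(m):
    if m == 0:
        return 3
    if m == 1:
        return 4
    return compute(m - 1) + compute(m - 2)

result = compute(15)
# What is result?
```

Build up from base cases: compute(0)=3, compute(1)=4, compute(2)=7, compute(3)=11, compute(4)=18, compute(5)=29, compute(6)=47, ..., compute(15)=3571

Answer: 3571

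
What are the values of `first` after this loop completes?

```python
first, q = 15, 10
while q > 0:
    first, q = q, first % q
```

GCD of 15 and 10
`first` takes the values: 15 → 10 → 5

Answer: 5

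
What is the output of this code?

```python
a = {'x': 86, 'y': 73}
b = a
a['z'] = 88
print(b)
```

Key concept: dict aliasing.
Step by step:
`a = {'x': 86, 'y': 73}` → a = {'x': 86, 'y': 73}
`b = a` → b = {'x': 86, 'y': 73} (same object as a)
`a['z'] = 88` → a = {'x': 86, 'y': 73, 'z': 88} (same object as b); b = {'x': 86, 'y': 73, 'z': 88} (same object as a)
`print(b)` → prints {'x': 86, 'y': 73, 'z': 88}

Answer: {'x': 86, 'y': 73, 'z': 88}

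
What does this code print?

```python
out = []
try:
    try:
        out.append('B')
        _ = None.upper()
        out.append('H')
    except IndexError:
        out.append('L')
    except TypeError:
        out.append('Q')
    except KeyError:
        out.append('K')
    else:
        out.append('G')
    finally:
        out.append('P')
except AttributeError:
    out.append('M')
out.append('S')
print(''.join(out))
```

Execution trace: 'B' (try body) → 'P' (finally) → 'M' (outer except AttributeError) → 'S' (after the try/except). Output: BPMS

Answer: BPMS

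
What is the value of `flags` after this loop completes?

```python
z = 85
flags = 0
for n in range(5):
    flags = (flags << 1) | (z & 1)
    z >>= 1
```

Reverse lowest 5 bits of 85
`flags` takes the values: 0 → 1 → 2 → 5 → 10 → 21

Answer: 21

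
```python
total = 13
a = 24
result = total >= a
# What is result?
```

Trace:
`total = 13` → total = 13
`a = 24` → a = 24
`result = total >= a` → result = False
So result = False

Answer: False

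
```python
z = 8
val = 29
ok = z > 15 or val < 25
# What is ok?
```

Trace:
`z = 8` → z = 8
`val = 29` → val = 29
`ok = z > 15 or val < 25` → ok = False
So ok = False

Answer: False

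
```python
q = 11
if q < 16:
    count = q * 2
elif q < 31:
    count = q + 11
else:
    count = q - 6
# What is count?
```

Trace:
`q = 11` → q = 11
`if q < 16: ...` → q < 16 is True → count = 22
So count = 22

Answer: 22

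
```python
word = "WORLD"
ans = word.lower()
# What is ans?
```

Trace:
`word = "WORLD"` → word = 'WORLD'
`ans = word.lower()` → ans = 'world'
So ans = 'world'

Answer: 'world'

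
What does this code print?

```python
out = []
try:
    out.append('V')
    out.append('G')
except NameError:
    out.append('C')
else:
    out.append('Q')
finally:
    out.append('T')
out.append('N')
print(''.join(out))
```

Execution trace: 'V' (try body) → 'G' (try body, no exception) → 'Q' (else) → 'T' (finally) → 'N' (after the try/except). Output: VGQTN

Answer: VGQTN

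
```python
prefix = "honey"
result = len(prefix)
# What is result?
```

Trace:
`prefix = "honey"` → prefix = 'honey'
`result = len(prefix)` → result = 5
So result = 5

Answer: 5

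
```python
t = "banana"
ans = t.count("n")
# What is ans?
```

Trace:
`t = "banana"` → t = 'banana'
`ans = t.count("n")` → ans = 2
So ans = 2

Answer: 2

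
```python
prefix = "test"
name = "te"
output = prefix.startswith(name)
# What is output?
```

Trace:
`prefix = "test"` → prefix = 'test'
`name = "te"` → name = 'te'
`output = prefix.startswith(name)` → output = True
So output = True

Answer: True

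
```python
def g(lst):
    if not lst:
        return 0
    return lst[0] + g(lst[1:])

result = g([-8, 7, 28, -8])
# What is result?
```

(-8) + 7 + 28 + (-8) + 0 = 19

Answer: 19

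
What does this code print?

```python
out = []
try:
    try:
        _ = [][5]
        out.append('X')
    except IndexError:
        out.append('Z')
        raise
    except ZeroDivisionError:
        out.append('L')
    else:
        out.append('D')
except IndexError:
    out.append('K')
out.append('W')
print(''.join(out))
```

Execution trace: 'Z' (inner except IndexError) → 'K' (outer except IndexError) → 'W' (after the try/except). Output: ZKW

Answer: ZKW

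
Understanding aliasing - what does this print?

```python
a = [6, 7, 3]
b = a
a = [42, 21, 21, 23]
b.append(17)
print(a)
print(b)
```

Key concept: rebinding vs mutation: a is rebound to a new list, b still points at the original.
Step by step:
`a = [6, 7, 3]` → a = [6, 7, 3]
`b = a` → b = [6, 7, 3] (same object as a)
`a = [42, 21, 21, 23]` → a = [42, 21, 21, 23]
`b.append(17)` → b = [6, 7, 3, 17]
`print(a)` → prints [42, 21, 21, 23]
`print(b)` → prints [6, 7, 3, 17]

Answer:
[42, 21, 21, 23]
[6, 7, 3, 17]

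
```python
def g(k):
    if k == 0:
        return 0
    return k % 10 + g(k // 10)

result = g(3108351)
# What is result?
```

Sum of digits of 3108351: 1 + 5 + 3 + 8 + 0 + 1 + 3 = 21

Answer: 21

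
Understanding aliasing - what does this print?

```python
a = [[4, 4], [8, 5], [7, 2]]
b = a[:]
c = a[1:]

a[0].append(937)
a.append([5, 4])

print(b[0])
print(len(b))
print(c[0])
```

Key concept: slice with nested mutation.
Step by step:
`a = [[4, 4], [8, 5], [7, 2]]` → a = [[4, 4], [8, 5], [7, 2]]
`b = a[:]` → b = [[4, 4], [8, 5], [7, 2]]
`c = a[1:]` → c = [[8, 5], [7, 2]]
`a[0].append(937)` → a = [[4, 4, 937], [8, 5], [7, 2]]; b = [[4, 4, 937], [8, 5], [7, 2]]
`a.append([5, 4])` → a = [[4, 4, 937], [8, 5], [7, 2], [5, 4]]
`print(b[0])` → prints [4, 4, 937]
`print(len(b))` → prints 3
`print(c[0])` → prints [8, 5]

Answer:
[4, 4, 937]
3
[8, 5]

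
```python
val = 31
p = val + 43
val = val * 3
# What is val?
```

Trace:
`val = 31` → val = 31
`p = val + 43` → p = 74
`val = val * 3` → val = 93
So val = 93

Answer: 93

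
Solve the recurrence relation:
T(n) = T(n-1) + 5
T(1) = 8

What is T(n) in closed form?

Unrolling: T(n) = T(1) + 5·(n-1) = 8 + 5(n-1) = 5n + 3.

Answer: T(n) = 5n + 3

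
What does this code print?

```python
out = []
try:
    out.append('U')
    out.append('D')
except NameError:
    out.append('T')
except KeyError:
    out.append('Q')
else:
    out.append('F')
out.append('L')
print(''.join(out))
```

Execution trace: 'U' (try body) → 'D' (try body, no exception) → 'F' (else) → 'L' (after the try/except). Output: UDFL

Answer: UDFL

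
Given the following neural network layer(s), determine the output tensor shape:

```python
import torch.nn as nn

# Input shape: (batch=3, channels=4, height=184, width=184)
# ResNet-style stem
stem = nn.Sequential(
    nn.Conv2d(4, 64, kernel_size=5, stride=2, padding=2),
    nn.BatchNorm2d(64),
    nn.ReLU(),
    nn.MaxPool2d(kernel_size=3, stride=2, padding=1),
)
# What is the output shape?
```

Input: (3, 4, 184, 184) -> after Conv2d 5x5 stride=2: (3, 64, 92, 92) -> Output: (3, 64, 46, 46)

Answer: (3, 64, 46, 46)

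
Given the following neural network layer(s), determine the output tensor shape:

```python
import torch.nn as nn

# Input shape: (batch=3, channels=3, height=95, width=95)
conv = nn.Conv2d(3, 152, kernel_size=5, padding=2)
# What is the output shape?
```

Input: (3, 3, 95, 95) -> Output: (3, 152, 95, 95)

Answer: (3, 152, 95, 95)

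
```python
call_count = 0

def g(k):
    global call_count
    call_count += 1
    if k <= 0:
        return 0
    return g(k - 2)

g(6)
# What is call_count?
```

Linear recursion stepping by 2: 4 calls from k=6 down to ≤0.

Answer: 4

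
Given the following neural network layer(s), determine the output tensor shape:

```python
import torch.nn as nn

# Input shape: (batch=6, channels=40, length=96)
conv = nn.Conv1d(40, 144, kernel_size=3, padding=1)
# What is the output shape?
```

Input: (6, 40, 96) -> Output: (6, 144, 96)

Answer: (6, 144, 96)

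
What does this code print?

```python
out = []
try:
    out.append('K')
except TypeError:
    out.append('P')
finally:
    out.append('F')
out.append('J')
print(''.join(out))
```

Execution trace: 'K' (try body, no exception) → 'F' (finally) → 'J' (after the try/except). Output: KFJ

Answer: KFJ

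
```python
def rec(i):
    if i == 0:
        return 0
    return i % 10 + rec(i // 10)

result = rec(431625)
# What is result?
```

Sum of digits of 431625: 5 + 2 + 6 + 1 + 3 + 4 = 21

Answer: 21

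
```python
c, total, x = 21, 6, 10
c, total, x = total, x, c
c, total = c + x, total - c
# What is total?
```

Trace:
`c, total, x = 21, 6, 10` → c = 21; total = 6; x = 10
`c, total, x = total, x, c` → c = 6; total = 10; x = 21
`c, total = c + x, total - c` → c = 27; total = 4
So total = 4

Answer: 4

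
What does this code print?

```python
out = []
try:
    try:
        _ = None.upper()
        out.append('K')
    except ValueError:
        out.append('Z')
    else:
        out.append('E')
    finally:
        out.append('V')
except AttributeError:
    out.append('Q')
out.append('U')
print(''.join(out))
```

Execution trace: 'V' (finally) → 'Q' (outer except AttributeError) → 'U' (after the try/except). Output: VQU

Answer: VQU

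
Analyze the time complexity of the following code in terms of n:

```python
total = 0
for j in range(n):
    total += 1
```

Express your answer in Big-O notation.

Each loop level contributes: n. Multiplying the contributions gives O(n).

Answer: O(n)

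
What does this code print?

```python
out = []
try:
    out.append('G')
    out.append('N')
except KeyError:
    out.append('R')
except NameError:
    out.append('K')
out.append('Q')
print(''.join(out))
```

Execution trace: 'G' (try body) → 'N' (try body, no exception) → 'Q' (after the try/except). Output: GNQ

Answer: GNQ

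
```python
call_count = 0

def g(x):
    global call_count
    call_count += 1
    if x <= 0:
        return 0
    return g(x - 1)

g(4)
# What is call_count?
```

Linear recursion stepping by 1: 5 calls from x=4 down to ≤0.

Answer: 5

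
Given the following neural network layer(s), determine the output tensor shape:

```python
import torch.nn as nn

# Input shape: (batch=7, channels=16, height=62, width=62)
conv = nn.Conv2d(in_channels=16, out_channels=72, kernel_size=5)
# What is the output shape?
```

Input: (7, 16, 62, 62) -> Output: (7, 72, 58, 58)

Answer: (7, 72, 58, 58)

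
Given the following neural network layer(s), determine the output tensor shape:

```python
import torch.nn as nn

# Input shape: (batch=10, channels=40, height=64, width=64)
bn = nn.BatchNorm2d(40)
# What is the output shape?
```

Input: (10, 40, 64, 64) -> Output: (10, 40, 64, 64)

Answer: (10, 40, 64, 64)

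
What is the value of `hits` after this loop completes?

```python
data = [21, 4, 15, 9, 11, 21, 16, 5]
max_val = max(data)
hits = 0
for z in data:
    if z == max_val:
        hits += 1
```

Count of max value 21 in [21, 4, 15, 9, 11, 21, 16, 5]
`hits` takes the values: 0 → 1 → 2

Answer: 2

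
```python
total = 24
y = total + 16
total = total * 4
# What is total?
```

Trace:
`total = 24` → total = 24
`y = total + 16` → y = 40
`total = total * 4` → total = 96
So total = 96

Answer: 96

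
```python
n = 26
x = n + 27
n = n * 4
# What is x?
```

Trace:
`n = 26` → n = 26
`x = n + 27` → x = 53
`n = n * 4` → n = 104
So x = 53

Answer: 53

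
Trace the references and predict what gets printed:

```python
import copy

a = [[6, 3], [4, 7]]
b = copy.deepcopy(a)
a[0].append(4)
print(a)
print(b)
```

Key concept: deep copy is fully independent.
Step by step:
`a = [[6, 3], [4, 7]]` → a = [[6, 3], [4, 7]]
`b = copy.deepcopy(a)` → b = [[6, 3], [4, 7]]
`a[0].append(4)` → a = [[6, 3, 4], [4, 7]]
`print(a)` → prints [[6, 3, 4], [4, 7]]
`print(b)` → prints [[6, 3], [4, 7]]

Answer:
[[6, 3, 4], [4, 7]]
[[6, 3], [4, 7]]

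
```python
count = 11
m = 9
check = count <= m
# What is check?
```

Trace:
`count = 11` → count = 11
`m = 9` → m = 9
`check = count <= m` → check = False
So check = False

Answer: False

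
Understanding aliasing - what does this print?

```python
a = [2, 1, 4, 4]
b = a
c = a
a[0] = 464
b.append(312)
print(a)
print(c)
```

Key concept: multiple aliases.
Step by step:
`a = [2, 1, 4, 4]` → a = [2, 1, 4, 4]
`b = a` → b = [2, 1, 4, 4] (same object as a)
`c = a` → c = [2, 1, 4, 4] (same object as a, b)
`a[0] = 464` → a = [464, 1, 4, 4] (same object as b, c); b = [464, 1, 4, 4] (same object as a, c); c = [464, 1, 4, 4] (same object as a, b)
`b.append(312)` → a = [464, 1, 4, 4, 312] (same object as b, c); b = [464, 1, 4, 4, 312] (same object as a, c); c = [464, 1, 4, 4, 312] (same object as a, b)
`print(a)` → prints [464, 1, 4, 4, 312]
`print(c)` → prints [464, 1, 4, 4, 312]

Answer:
[464, 1, 4, 4, 312]
[464, 1, 4, 4, 312]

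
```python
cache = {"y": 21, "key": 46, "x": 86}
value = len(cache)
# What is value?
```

Trace:
`cache = {"y": 21, "key": 46, "x": 86}` → cache = {'y': 21, 'key': 46, 'x': 86}
`value = len(cache)` → value = 3
So value = 3

Answer: 3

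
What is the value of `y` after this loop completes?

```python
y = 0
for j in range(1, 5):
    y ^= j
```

XOR of 1 to 4
`y` takes the values: 0 → 1 → 3 → 0 → 4

Answer: 4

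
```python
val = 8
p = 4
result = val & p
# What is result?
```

Trace:
`val = 8` → val = 8
`p = 4` → p = 4
`result = val & p` → result = 0
So result = 0

Answer: 0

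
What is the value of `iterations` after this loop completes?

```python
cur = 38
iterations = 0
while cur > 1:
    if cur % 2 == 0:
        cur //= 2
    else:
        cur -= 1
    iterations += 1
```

Steps to reduce 38 to 1
`iterations` takes the values: 0 → 1 → 2 → 3 → 4 → 5 → 6 → 7

Answer: 7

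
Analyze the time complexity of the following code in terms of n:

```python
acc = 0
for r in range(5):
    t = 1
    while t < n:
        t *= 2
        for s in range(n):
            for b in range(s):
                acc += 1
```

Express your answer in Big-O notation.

Each loop level contributes: 1 × log n × n × n. Multiplying the contributions gives O(n^2 log n).

Answer: O(n^2 log n)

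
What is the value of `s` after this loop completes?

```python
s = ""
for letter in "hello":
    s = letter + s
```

Reverse 'hello'
`s` takes the values: "" → "h" → "eh" → "leh" → "lleh" → "olleh"

Answer: "olleh"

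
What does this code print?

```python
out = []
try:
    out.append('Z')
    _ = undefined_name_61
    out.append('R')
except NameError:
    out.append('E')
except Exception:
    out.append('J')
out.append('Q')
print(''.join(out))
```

Execution trace: 'Z' (try body) → 'E' (except NameError) → 'Q' (after the try/except). Output: ZEQ

Answer: ZEQ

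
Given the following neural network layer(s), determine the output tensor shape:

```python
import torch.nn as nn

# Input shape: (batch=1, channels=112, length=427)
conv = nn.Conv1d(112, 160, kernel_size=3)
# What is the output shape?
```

Input: (1, 112, 427) -> Output: (1, 160, 425)

Answer: (1, 160, 425)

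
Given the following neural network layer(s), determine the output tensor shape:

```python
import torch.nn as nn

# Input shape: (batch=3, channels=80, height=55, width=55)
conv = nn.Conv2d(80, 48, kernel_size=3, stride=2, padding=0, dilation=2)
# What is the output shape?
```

Input: (3, 80, 55, 55) -> Output: (3, 48, 26, 26)

Answer: (3, 48, 26, 26)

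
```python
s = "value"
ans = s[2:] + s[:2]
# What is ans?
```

Trace:
`s = "value"` → s = 'value'
`ans = s[2:] + s[:2]` → ans = 'lueva'
So ans = 'lueva'

Answer: 'lueva'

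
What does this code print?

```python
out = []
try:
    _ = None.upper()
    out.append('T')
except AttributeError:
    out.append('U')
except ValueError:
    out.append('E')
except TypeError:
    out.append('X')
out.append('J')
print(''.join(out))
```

Execution trace: 'U' (except AttributeError) → 'J' (after the try/except). Output: UJ

Answer: UJ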